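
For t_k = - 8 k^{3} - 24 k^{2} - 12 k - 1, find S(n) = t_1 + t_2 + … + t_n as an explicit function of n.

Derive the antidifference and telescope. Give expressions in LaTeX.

Ratio r(k) = (8*k**3 + 48*k**2 + 84*k + 45)/(8*k**3 + 24*k**2 + 12*k + 1).
A = 1, B = 1, C = k**3 + 3*k**2 + 3*k/2 + 1/8.
Solve (1)·f(k+1) − (1)·f(k) = k**3 + 3*k**2 + 3*k/2 + 1/8.
Bound: deg f ≤ 4.
A polynomial solution: f(k) = k*(2*k**3 + 4*k**2 - 4*k - 1)/8.
R(k) = B(k−1)·f(k)/C(k) = k*(2*k**3 + 4*k**2 - 4*k - 1)/((2*k + 1)*(4*k**2 + 10*k + 1)); s_k = R·t_k = k*(-2*k**3 - 4*k**2 + 4*k + 1).
s_(k+1) − s_k = -8*k**3 - 24*k**2 - 12*k - 1 = t_k.
Σ_(k=1)^n t_k = s_(n+1) − s_(1) = (-2*n**4 - 12*n**3 - 20*n**2 - 11*n - 1) − (-1), i.e. n*(-2*n**3 - 12*n**2 - 20*n - 11).

S(n) = n \left(- 2 n^{3} - 12 n^{2} - 20 n - 11\right)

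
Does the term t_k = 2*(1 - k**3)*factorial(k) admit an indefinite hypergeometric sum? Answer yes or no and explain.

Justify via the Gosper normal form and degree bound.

Compute t_(k+1)/t_k: get (k + 1)*((k + 1)**3 - 1)/(k**3 - 1).
Factor: A=k + 1; B=1; C=k**3 - 1.
Solve (k + 1)·f(k+1) − (1)·f(k) = k**3 - 1.
deg f ≤ 2 (via 1,0,3).
A polynomial solution: f(k) = k**2 - 2*k - 1.
Certificate R = B(k−1)f/C = (k**2 - 2*k - 1)/((k - 1)*(k**2 + k + 1)) gives s_k = 2*(-k**2 + 2*k + 1)*factorial(k).
Verify: 2*(1 - k**3)*factorial(k) matches t_k.

Yes. s_k = 2*(-k**2 + 2*k + 1)*factorial(k).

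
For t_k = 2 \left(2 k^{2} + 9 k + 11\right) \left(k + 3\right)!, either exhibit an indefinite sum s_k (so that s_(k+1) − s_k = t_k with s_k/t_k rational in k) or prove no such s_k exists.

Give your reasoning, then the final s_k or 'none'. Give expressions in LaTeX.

Step 1: r(k) = (k + 4)*(9*k + 2*(k + 1)**2 + 20)/(2*k**2 + 9*k + 11).
So A=k + 4 and B=1, with C=k**2 + 9*k/2 + 11/2.
f must satisfy (k + 4)·f(k+1) − (1)·f(k) = k**2 + 9*k/2 + 11/2.
Degrees (1,0,2) ⇒ d ≤ 1.
Match coefficients ⇒ f(k) = (2*k + 1)/2.
Then R = B(k−1)f/C = (2*k + 1)/(2*k**2 + 9*k + 11), so s_k = R(k)·t_k = 2*(2*k + 1)*factorial(k + 3).
Verify: 2*(2*k**2 + 9*k + 11)*factorial(k + 3) matches t_k.

s_k = 2 \left(2 k + 1\right) \left(k + 3\right)!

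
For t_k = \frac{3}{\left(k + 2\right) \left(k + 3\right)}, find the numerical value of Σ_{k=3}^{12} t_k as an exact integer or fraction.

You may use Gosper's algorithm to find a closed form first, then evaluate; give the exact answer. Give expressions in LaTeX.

Step 1: r(k) = (k + 2)/(k + 4).
Normal form (A,B,C) = (k + 2, k + 4, 1).
Key eq: (k + 2)·f(k+1) = (k + 3)·f(k) + (1).
Bound: deg f ≤ 1.
Solve for f: f(k) = k/2 (degree 1 ≤ 1).
Then R = B(k−1)f/C = k*(k + 3)/2, so s_k = R(k)·t_k = 3*k/(2*(k + 2)).
s_(k+1) − s_k = 3/(k**2 + 5*k + 6) = t_k.
Evaluate s at k=13 and k=3: 13/10 and 9/10; difference 2/5.

Σ = 2/5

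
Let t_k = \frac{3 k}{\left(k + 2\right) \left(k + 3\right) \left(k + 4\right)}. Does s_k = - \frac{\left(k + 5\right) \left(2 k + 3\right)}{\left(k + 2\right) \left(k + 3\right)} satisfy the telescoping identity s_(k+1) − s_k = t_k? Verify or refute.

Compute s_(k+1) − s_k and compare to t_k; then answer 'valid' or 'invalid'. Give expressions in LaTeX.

s_(k+1) = -(k + 6)*(2*k + 5)/((k + 3)*(k + 4))
s_(k+1) − s_k = 3*k/(k**3 + 9*k**2 + 26*k + 24)
(s_(k+1) − s_k) − t_k = 0

valid; difference matches t_k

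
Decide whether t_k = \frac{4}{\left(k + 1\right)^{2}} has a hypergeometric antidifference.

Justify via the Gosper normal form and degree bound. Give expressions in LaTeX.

t_(k+1)/t_k = (k + 1)**2/(k + 2)**2.
Factor: A=k**2 + 2*k + 1; B=k**2 + 4*k + 4; C=1.
Key eq: (k**2 + 2*k + 1)·f(k+1) = (k**2 + 2*k + 1)·f(k) + (1).
From deg A=2, deg B=2, deg C=0: d=0.
Put f(k) = c0: A·f(k+1) − B(k−1)·f(k) − C = -1; need -1 = 0 — inconsistent ⇒ no f, not summable.

No — the linear system for f has no solution.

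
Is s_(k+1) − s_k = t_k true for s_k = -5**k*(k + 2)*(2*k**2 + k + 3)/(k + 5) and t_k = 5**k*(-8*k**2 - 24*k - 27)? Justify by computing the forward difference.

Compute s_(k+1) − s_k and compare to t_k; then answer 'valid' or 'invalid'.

Invalid: residual 5**k*(24*k**3 + 186*k**2 + 438*k + 396)/(k**2 + 11*k + 30) ≠ 0.

s_(k+1) = -5**(k + 1)*(k + 3)*(k + 2*(k + 1)**2 + 4)/(k + 6)
s_(k+1) − s_k = 5**k*(-8*k**4 - 88*k**3 - 345*k**2 - 579*k - 414)/(k**2 + 11*k + 30)
(s_(k+1) − s_k) − t_k = 5**k*(24*k**3 + 186*k**2 + 438*k + 396)/(k**2 + 11*k + 30)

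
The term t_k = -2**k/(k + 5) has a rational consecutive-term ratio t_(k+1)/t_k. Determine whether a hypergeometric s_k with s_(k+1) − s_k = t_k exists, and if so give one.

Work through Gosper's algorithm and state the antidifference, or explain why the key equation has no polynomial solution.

t_(k+1)/t_k = 2*(k + 5)/(k + 6).
Gosper form: A/B · C(k+1)/C(k) with A=2*k + 10, B=k + 6, C=1.
Need (2*k + 10)·f(k+1) − (k + 5)·f(k) = 1.
d = -1 from the (1,1,0) case.
d = -1 < 0 ⇒ no nonzero polynomial f; not summable.

not Gosper-summable; s_k does not exist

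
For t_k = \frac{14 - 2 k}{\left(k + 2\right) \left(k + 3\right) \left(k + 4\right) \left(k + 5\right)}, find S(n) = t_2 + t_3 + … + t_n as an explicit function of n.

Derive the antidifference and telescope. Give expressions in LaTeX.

S(n) = \frac{n^{3} + 12 n^{2} + 107 n - 120}{60 \left(n^{3} + 12 n^{2} + 47 n + 60\right)}

The ratio is (k - 6)*(k + 2)/((k - 7)*(k + 6)).
Take A(k)=k + 2, B(k)=k + 6, C(k)=k - 7.
Need (k + 2)·f(k+1) − (k + 5)·f(k) = k - 7.
Bound: deg f ≤ 3.
A polynomial solution: f(k) = -k*(k**2 + 9*k + 32)/12.
Certificate R = B(k−1)f/C = -k*(k + 5)*(k**2 + 9*k + 32)/(12*(k - 7)) gives s_k = k*(k**2 + 9*k + 32)/(6*(k + 2)*(k + 3)*(k + 4)).
Check: Δs_k = 2*(7 - k)/(k**4 + 14*k**3 + 71*k**2 + 154*k + 120). ✓
Telescope: S(n) = s_(n+1) − s_(2) = (n**3 + 12*n**2 + 53*n + 42)/(6*(n**3 + 12*n**2 + 47*n + 60)) − (3/20) = (n**3 + 12*n**2 + 107*n - 120)/(60*(n**3 + 12*n**2 + 47*n + 60)).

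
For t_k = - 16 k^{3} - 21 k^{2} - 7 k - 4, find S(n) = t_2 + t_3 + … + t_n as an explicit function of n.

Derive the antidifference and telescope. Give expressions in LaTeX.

r(k) = (16*k**3 + 69*k**2 + 97*k + 48)/(16*k**3 + 21*k**2 + 7*k + 4) after simplifying.
A = 1, B = 1, C = k**3 + 21*k**2/16 + 7*k/16 + 1/4.
Key eq: (1)·f(k+1) = (1)·f(k) + (k**3 + 21*k**2/16 + 7*k/16 + 1/4).
d = 4 from the (0,0,3) case.
Solve for f: f(k) = k*(4*k**3 - k**2 - 3*k + 4)/16 (degree 4 ≤ 4).
Then R = B(k−1)f/C = k*(4*k**3 - k**2 - 3*k + 4)/(16*k**3 + 21*k**2 + 7*k + 4), so s_k = R(k)·t_k = k*(-4*k**3 + k**2 + 3*k - 4).
Verify: -16*k**3 - 21*k**2 - 7*k - 4 matches t_k.
Σ_(k=2)^n t_k = s_(n+1) − s_(2) = (-4*n**4 - 15*n**3 - 18*n**2 - 11*n - 4) − (-52), i.e. -4*n**4 - 15*n**3 - 18*n**2 - 11*n + 48.

S(n) = - 4 n^{4} - 15 n^{3} - 18 n^{2} - 11 n + 48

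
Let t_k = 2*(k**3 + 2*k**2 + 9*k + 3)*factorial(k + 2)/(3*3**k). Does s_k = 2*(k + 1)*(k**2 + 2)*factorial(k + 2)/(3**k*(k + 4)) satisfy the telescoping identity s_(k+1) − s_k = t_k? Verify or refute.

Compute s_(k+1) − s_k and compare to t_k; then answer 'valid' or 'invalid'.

s_(k+1) = 2*(k + 2)*(k**2 + 2*k + 3)*factorial(k + 3)/(3*3**k*(k + 5))
s_(k+1) − s_k = 2*(k**5 + 8*k**4 + 29*k**3 + 82*k**2 + 90*k + 42)*factorial(k + 2)/(3*3**k*(k + 4)*(k + 5))
(s_(k+1) − s_k) − t_k = -2*(k**4 + 6*k**3 + 14*k**2 + 39*k + 6)*factorial(k + 2)/(3**k*(k + 4)*(k + 5))

Invalid: residual -2*(k**4 + 6*k**3 + 14*k**2 + 39*k + 6)*factorial(k + 2)/(3**k*(k + 4)*(k + 5)) ≠ 0.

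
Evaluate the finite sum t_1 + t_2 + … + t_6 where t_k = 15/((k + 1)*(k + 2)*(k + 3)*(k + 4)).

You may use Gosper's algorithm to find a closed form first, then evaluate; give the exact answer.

Σ = 29/144

Compute t_(k+1)/t_k: get (k + 1)/(k + 5).
Factor: A=k + 1; B=k + 5; C=1.
Need (k + 1)·f(k+1) − (k + 4)·f(k) = 1.
d = 3 from the (1,1,0) case.
Solve for f: f(k) = k*(k**2 + 6*k + 11)/18 (degree 3 ≤ 3).
Then R = B(k−1)f/C = k*(k + 4)*(k**2 + 6*k + 11)/18, so s_k = R(k)·t_k = 5*k*(k**2 + 6*k + 11)/(6*(k + 1)*(k + 2)*(k + 3)).
Verify: 15/(k**4 + 10*k**3 + 35*k**2 + 50*k + 24) matches t_k.
Evaluate s at k=7 and k=1: 119/144 and 5/8; difference 29/144.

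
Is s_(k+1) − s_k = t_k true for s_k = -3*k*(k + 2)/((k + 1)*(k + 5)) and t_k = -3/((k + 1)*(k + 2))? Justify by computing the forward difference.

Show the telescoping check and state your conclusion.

Invalid: residual 9*(-k**2 - k + 5)/(k**4 + 14*k**3 + 65*k**2 + 112*k + 60) ≠ 0.

s_(k+1) = -3*(k + 1)*(k + 3)/((k + 2)*(k + 6))
s_(k+1) − s_k = 3*(-4*k**2 - 14*k - 15)/(k**4 + 14*k**3 + 65*k**2 + 112*k + 60)
(s_(k+1) − s_k) − t_k = 9*(-k**2 - k + 5)/(k**4 + 14*k**3 + 65*k**2 + 112*k + 60)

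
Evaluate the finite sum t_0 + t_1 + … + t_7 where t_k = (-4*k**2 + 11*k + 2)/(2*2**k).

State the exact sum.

Σ = 487/256

t_(k+1)/t_k = (4*k**2 - 3*k - 9)/(2*(4*k**2 - 11*k - 2)).
So A=1/2 and B=1, with C=k**2 - 11*k/4 - 1/2.
f must satisfy (1/2)·f(k+1) − (1)·f(k) = k**2 - 11*k/4 - 1/2.
d = 2 from the (0,0,2) case.
Solving with deg f ≤ 2: f(k) = -(k - 1)*(4*k + 1)/2.
R(k) = B(k−1)·f(k)/C(k) = -2*(k - 1)*(4*k + 1)/(4*k**2 - 11*k - 2); s_k = R·t_k = (4*k**2 - 3*k - 1)/2**k.
Check: Δs_k = (-4*k**2 + 11*k + 2)/(2*2**k). ✓
Telescoping: Σ = s_(8) − s_(0) = 231/256 − (-1) = 487/256.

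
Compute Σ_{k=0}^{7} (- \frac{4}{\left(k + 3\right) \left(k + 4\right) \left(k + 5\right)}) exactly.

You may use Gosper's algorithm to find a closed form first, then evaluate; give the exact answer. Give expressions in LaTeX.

Σ = -5/33

The ratio is (k + 3)/(k + 6).
Factor: A=k + 3; B=k + 6; C=1.
Need (k + 3)·f(k+1) − (k + 5)·f(k) = 1.
d = 2 from the (1,1,0) case.
Solving with deg f ≤ 2: f(k) = k*(k + 7)/24.
Then R = B(k−1)f/C = k*(k + 5)*(k + 7)/24, so s_k = R(k)·t_k = k*(-k - 7)/(6*(k + 3)*(k + 4)).
Δs = -4/(k**3 + 12*k**2 + 47*k + 60), as required.
Telescoping: Σ = s_(8) − s_(0) = -5/33 − (0) = -5/33.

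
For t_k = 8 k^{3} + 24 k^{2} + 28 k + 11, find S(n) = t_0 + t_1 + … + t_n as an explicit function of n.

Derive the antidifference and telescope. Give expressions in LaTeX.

S(n) = 2 n^{4} + 12 n^{3} + 28 n^{2} + 29 n + 11

Ratio r(k) = (8*k**3 + 48*k**2 + 100*k + 71)/(8*k**3 + 24*k**2 + 28*k + 11).
A = 1, B = 1, C = k**3 + 3*k**2 + 7*k/2 + 11/8.
Need (1)·f(k+1) − (1)·f(k) = k**3 + 3*k**2 + 7*k/2 + 11/8.
Degrees (0,0,3) ⇒ d ≤ 4.
Solve for f: f(k) = k*(2*k**3 + 4*k**2 + 4*k + 1)/8 (degree 4 ≤ 4).
Get s_k = R·t_k = k*(2*k**3 + 4*k**2 + 4*k + 1) with R(k) = B(k−1)f(k)/C(k) = k*(2*k**3 + 4*k**2 + 4*k + 1)/(8*k**3 + 24*k**2 + 28*k + 11).
Verify: 8*k**3 + 24*k**2 + 28*k + 11 matches t_k.
Σ_(k=0)^n t_k = s_(n+1) − s_(0) = (2*n**4 + 12*n**3 + 28*n**2 + 29*n + 11) − (0), i.e. 2*n**4 + 12*n**3 + 28*n**2 + 29*n + 11.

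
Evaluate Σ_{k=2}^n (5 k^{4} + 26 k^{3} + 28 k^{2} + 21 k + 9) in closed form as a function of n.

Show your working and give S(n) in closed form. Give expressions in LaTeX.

S(n) = n^{5} + 9 n^{4} + 24 n^{3} + 31 n^{2} + 24 n - 89

r(k) = (5*k**4 + 46*k**3 + 136*k**2 + 175*k + 89)/(5*k**4 + 26*k**3 + 28*k**2 + 21*k + 9) after simplifying.
Factor: A=1; B=1; C=k**4 + 26*k**3/5 + 28*k**2/5 + 21*k/5 + 9/5.
Key eq: (1)·f(k+1) = (1)·f(k) + (k**4 + 26*k**3/5 + 28*k**2/5 + 21*k/5 + 9/5).
deg f ≤ 5 (via 0,0,4).
Solve for f: f(k) = k*(k**4 + 4*k**3 - 2*k**2 + 3*k + 3)/5 (degree 5 ≤ 5).
So s_k = (B(k−1)f/C)·t_k = (k*(k**4 + 4*k**3 - 2*k**2 + 3*k + 3)/(5*k**4 + 26*k**3 + 28*k**2 + 21*k + 9))·t_k = k*(k**4 + 4*k**3 - 2*k**2 + 3*k + 3).
Verify: 5*k**4 + 26*k**3 + 28*k**2 + 21*k + 9 matches t_k.
Evaluate: s_(n+1) = n**5 + 9*n**4 + 24*n**3 + 31*n**2 + 24*n + 9; subtract s_(2) = 98 ⇒ S(n) = n**5 + 9*n**4 + 24*n**3 + 31*n**2 + 24*n - 89.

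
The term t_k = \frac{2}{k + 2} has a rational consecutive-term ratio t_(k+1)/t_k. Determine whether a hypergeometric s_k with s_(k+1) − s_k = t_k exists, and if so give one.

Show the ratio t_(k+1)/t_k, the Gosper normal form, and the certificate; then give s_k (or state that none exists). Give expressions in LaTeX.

none — t_k is not Gosper-summable

The ratio is (k + 2)/(k + 3).
Gosper form: A/B · C(k+1)/C(k) with A=k + 2, B=k + 3, C=1.
Key eq: (k + 2)·f(k+1) = (k + 2)·f(k) + (1).
Bound: deg f ≤ 0.
Put f(k) = c0: A·f(k+1) − B(k−1)·f(k) − C = -1; need -1 = 0 — inconsistent ⇒ no f, not summable.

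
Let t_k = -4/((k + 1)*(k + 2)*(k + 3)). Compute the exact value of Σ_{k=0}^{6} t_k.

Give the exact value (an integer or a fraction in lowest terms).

Σ = -35/36

r(k) = (k + 1)/(k + 4) after simplifying.
So A=k + 1 and B=k + 4, with C=1.
f must satisfy (k + 1)·f(k+1) − (k + 3)·f(k) = 1.
d = 2 from the (1,1,0) case.
Coefficient equations give f(k) = k*(k + 3)/4.
Then R = B(k−1)f/C = k*(k + 3)**2/4, so s_k = R(k)·t_k = k*(-k - 3)/((k + 1)*(k + 2)).
Δs = -4/(k**3 + 6*k**2 + 11*k + 6), as required.
Evaluate s at k=7 and k=0: -35/36 and 0; difference -35/36.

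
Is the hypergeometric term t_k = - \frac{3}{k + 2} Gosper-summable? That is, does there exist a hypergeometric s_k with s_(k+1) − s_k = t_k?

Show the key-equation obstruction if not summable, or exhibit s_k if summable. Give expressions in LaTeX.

Step 1: r(k) = (k + 2)/(k + 3).
A = k + 2, B = k + 3, C = 1.
f must satisfy (k + 2)·f(k+1) − (k + 2)·f(k) = 1.
deg f ≤ 0 (via 1,1,0).
Generic f = c0 gives residual -1; -1 = 0 cannot hold, so t_k is not Gosper-summable.

No — the linear system for f has no solution.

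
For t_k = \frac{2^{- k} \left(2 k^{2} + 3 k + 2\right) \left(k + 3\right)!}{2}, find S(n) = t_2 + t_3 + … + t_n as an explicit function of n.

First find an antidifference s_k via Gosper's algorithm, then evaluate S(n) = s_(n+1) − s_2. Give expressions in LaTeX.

The ratio is (k + 4)*(3*k + 2*(k + 1)**2 + 5)/(2*(2*k**2 + 3*k + 2)).
So A=k/2 + 2 and B=1, with C=k**2 + 3*k/2 + 1.
Key eq: (k/2 + 2)·f(k+1) = (1)·f(k) + (k**2 + 3*k/2 + 1).
d = 1 from the (1,0,2) case.
A polynomial solution: f(k) = 2*k - 3.
So s_k = (B(k−1)f/C)·t_k = (2*(2*k - 3)/(2*k**2 + 3*k + 2))·t_k = (2*k - 3)*factorial(k + 3)/2**k.
s_(k+1) − s_k = (2*k**2 + 3*k + 2)*factorial(k + 3)/(2*2**k) = t_k.
Evaluate: s_(n+1) = 2**(-n - 1)*(2*n - 1)*factorial(n + 4); subtract s_(2) = 30 ⇒ S(n) = -30 + n*factorial(n + 4)/2**n - factorial(n + 4)/(2*2**n).

S(n) = -30 + 2^{- n} n \left(n + 4\right)! - \frac{2^{- n} \left(n + 4\right)!}{2}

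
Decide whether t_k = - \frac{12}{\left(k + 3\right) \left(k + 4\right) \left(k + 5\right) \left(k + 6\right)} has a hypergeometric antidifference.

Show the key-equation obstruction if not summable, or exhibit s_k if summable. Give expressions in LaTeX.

Yes. s_k = \frac{k \left(- k^{2} - 12 k - 47\right)}{15 \left(k + 3\right) \left(k + 4\right) \left(k + 5\right)}.

Compute t_(k+1)/t_k: get (k + 3)/(k + 7).
A = k + 3, B = k + 7, C = 1.
Need (k + 3)·f(k+1) − (k + 6)·f(k) = 1.
From deg A=1, deg B=1, deg C=0: d=3.
Solve for f: f(k) = k*(k**2 + 12*k + 47)/180 (degree 3 ≤ 3).
Certificate R = B(k−1)f/C = k*(k + 6)*(k**2 + 12*k + 47)/180 gives s_k = k*(-k**2 - 12*k - 47)/(15*(k + 3)*(k + 4)*(k + 5)).
Check: Δs_k = -12/(k**4 + 18*k**3 + 119*k**2 + 342*k + 360). ✓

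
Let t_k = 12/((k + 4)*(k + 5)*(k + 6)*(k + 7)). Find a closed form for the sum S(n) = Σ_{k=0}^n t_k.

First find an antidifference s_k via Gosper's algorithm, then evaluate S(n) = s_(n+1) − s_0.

S(n) = (n**3 + 18*n**2 + 107*n + 90)/(30*(n**3 + 18*n**2 + 107*n + 210))

Ratio r(k) = (k + 4)/(k + 8).
So A=k + 4 and B=k + 8, with C=1.
Set up (k + 4)·f(k+1) − (k + 7)·f(k) − (1) = 0.
Bound: deg f ≤ 3.
A polynomial solution: f(k) = k*(k**2 + 15*k + 74)/360.
Get s_k = R·t_k = k*(k**2 + 15*k + 74)/(30*(k + 4)*(k + 5)*(k + 6)) with R(k) = B(k−1)f(k)/C(k) = k*(k + 7)*(k**2 + 15*k + 74)/360.
Δs = 12/(k**4 + 22*k**3 + 179*k**2 + 638*k + 840), as required.
Telescope: S(n) = s_(n+1) − s_(0) = (n**3 + 18*n**2 + 107*n + 90)/(30*(n**3 + 18*n**2 + 107*n + 210)) − (0) = (n**3 + 18*n**2 + 107*n + 90)/(30*(n**3 + 18*n**2 + 107*n + 210)).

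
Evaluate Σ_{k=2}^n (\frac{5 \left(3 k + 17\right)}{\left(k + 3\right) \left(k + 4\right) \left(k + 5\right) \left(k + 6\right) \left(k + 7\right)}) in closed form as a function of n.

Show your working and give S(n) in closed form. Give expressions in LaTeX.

S(n) = \frac{n^{3} + 16 n^{2} + 83 n - 100}{48 \left(n^{3} + 16 n^{2} + 83 n + 140\right)}

t_(k+1)/t_k = (k + 3)*(3*k + 20)/((k + 8)*(3*k + 17)).
Take A(k)=k + 3, B(k)=k + 8, C(k)=k + 17/3.
Need (k + 3)·f(k+1) − (k + 7)·f(k) = k + 17/3.
Degrees (1,1,1) ⇒ d ≤ 4.
Coefficient equations give f(k) = k*(k + 5)*(k**2 + 13*k + 54)/216.
Certificate R = B(k−1)f/C = k*(k + 5)*(k + 7)*(k**2 + 13*k + 54)/(72*(3*k + 17)) gives s_k = 5*k*(k**2 + 13*k + 54)/(72*(k**3 + 13*k**2 + 54*k + 72)).
s_(k+1) − s_k = 5*(3*k + 17)/(k**5 + 25*k**4 + 245*k**3 + 1175*k**2 + 2754*k + 2520) = t_k.
s_(n+1) = 5*(n**3 + 16*n**2 + 83*n + 68)/(72*(n**3 + 16*n**2 + 83*n + 140)) and s_(2) = 7/144, so S(n) = (n**3 + 16*n**2 + 83*n - 100)/(48*(n**3 + 16*n**2 + 83*n + 140)).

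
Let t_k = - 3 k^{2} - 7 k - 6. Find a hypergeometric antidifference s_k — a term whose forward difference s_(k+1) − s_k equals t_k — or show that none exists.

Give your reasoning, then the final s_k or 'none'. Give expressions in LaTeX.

s_k = k \left(- k^{2} - 2 k - 3\right)

Ratio r(k) = (3*k**2 + 13*k + 16)/(3*k**2 + 7*k + 6).
Gosper form: A/B · C(k+1)/C(k) with A=1, B=1, C=k**2 + 7*k/3 + 2.
Set up (1)·f(k+1) − (1)·f(k) − (k**2 + 7*k/3 + 2) = 0.
deg f ≤ 3 (via 0,0,2).
Match coefficients ⇒ f(k) = k*(k**2 + 2*k + 3)/3.
Then R = B(k−1)f/C = k*(k**2 + 2*k + 3)/(3*k**2 + 7*k + 6), so s_k = R(k)·t_k = k*(-k**2 - 2*k - 3).
Check: Δs_k = -3*k**2 - 7*k - 6. ✓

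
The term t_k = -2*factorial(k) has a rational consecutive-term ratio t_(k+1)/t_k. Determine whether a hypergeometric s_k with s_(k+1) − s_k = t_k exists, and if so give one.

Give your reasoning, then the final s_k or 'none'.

none (Gosper's algorithm certifies no s_k)

t_(k+1)/t_k = k + 1.
Normal form (A,B,C) = (k + 1, 1, 1).
f must satisfy (k + 1)·f(k+1) − (1)·f(k) = 1.
d = -1 from the (1,0,0) case.
Bound -1 < 0, so the key equation has no polynomial solution.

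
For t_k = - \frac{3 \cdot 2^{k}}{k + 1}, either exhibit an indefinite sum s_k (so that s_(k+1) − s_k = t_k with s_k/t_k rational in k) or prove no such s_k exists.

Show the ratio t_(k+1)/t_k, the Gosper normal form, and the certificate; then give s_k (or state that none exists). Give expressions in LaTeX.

t_(k+1)/t_k = 2*(k + 1)/(k + 2).
Normal form (A,B,C) = (2*k + 2, k + 2, 1).
Solve (2*k + 2)·f(k+1) − (k + 1)·f(k) = 1.
deg f ≤ -1 (via 1,1,0).
d = -1 < 0 ⇒ no nonzero polynomial f; not summable.

none — t_k is not Gosper-summable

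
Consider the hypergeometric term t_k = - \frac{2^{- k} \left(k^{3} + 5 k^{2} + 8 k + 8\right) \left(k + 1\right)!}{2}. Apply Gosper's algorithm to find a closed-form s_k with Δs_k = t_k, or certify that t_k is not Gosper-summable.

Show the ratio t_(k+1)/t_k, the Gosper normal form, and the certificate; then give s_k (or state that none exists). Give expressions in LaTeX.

s_k = - 2^{- k} k \left(k + 3\right) \left(k + 1\right)!

Ratio r(k) = (k**4 + 10*k**3 + 37*k**2 + 64*k + 44)/(2*(k**3 + 5*k**2 + 8*k + 8)).
So A=k/2 + 1 and B=1, with C=k**3 + 5*k**2 + 8*k + 8.
Need (k/2 + 1)·f(k+1) − (1)·f(k) = k**3 + 5*k**2 + 8*k + 8.
d = 2 from the (1,0,3) case.
Coefficient equations give f(k) = 2*k*(k + 3).
So s_k = (B(k−1)f/C)·t_k = (2*k*(k + 3)/(k**3 + 5*k**2 + 8*k + 8))·t_k = -k*(k + 3)*factorial(k + 1)/2**k.
Check: Δs_k = -(k**3 + 5*k**2 + 8*k + 8)*factorial(k + 1)/(2*2**k). ✓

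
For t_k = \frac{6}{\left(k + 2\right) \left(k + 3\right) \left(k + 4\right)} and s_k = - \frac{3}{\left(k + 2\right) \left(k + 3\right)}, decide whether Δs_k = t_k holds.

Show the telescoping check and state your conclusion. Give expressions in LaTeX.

s_(k+1) = -3/((k + 3)*(k + 4))
s_(k+1) − s_k = 6/(k**3 + 9*k**2 + 26*k + 24)
(s_(k+1) − s_k) − t_k = 0

valid; difference matches t_k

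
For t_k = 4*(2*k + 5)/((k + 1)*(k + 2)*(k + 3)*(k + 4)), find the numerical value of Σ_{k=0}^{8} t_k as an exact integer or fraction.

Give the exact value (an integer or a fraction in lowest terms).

t_(k+1)/t_k = (k + 1)*(2*k + 7)/((k + 5)*(2*k + 5)).
Normal form (A,B,C) = (k + 1, k + 5, k + 5/2).
Set up (k + 1)·f(k+1) − (k + 4)·f(k) − (k + 5/2) = 0.
From deg A=1, deg B=1, deg C=1: d=3.
A polynomial solution: f(k) = k*(k + 2)*(k + 4)/6.
Then R = B(k−1)f/C = k*(k + 2)*(k + 4)**2/(3*(2*k + 5)), so s_k = R(k)·t_k = 4*k*(k + 4)/(3*(k**2 + 4*k + 3)).
s_(k+1) − s_k = 4*(2*k + 5)/(k**4 + 10*k**3 + 35*k**2 + 50*k + 24) = t_k.
Telescoping: Σ = s_(9) − s_(0) = 13/10 − (0) = 13/10.

Σ = 13/10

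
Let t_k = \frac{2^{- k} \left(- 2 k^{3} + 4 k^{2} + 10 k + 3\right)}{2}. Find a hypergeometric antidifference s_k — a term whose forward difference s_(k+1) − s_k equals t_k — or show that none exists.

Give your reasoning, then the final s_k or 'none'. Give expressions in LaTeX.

Ratio r(k) = (k**3 + k**2 - 6*k - 15/2)/(2*k**3 - 4*k**2 - 10*k - 3).
Take A(k)=1/2, B(k)=1, C(k)=k**3 - 2*k**2 - 5*k - 3/2.
Need (1/2)·f(k+1) − (1)·f(k) = k**3 - 2*k**2 - 5*k - 3/2.
From deg A=0, deg B=0, deg C=3: d=3.
Match coefficients ⇒ f(k) = -2*k**3 - 2*k**2 - 1.
R(k) = B(k−1)·f(k)/C(k) = -2*(2*k**3 + 2*k**2 + 1)/(2*k**3 - 4*k**2 - 10*k - 3); s_k = R·t_k = (2*k**3 + 2*k**2 + 1)/2**k.
Check: Δs_k = (-2*k**3 + 4*k**2 + 10*k + 3)/(2*2**k). ✓

s_k = 2^{- k} \left(2 k^{3} + 2 k^{2} + 1\right)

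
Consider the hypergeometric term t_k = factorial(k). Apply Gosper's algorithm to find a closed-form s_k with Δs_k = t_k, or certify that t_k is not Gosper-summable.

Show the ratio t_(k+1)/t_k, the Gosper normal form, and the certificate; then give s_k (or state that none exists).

none — t_k is not Gosper-summable

The ratio is k + 1.
Take A(k)=k + 1, B(k)=1, C(k)=1.
Solve (k + 1)·f(k+1) − (1)·f(k) = 1.
deg f ≤ -1 (via 1,0,0).
Bound -1 < 0, so the key equation has no polynomial solution.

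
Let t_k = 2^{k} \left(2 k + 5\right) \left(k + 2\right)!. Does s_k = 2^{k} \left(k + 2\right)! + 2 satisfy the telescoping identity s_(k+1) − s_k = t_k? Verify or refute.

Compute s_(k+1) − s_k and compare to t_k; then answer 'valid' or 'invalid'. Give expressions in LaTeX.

valid; difference matches t_k

s_(k+1) = 2**(k + 1)*factorial(k + 3) + 2
s_(k+1) − s_k = 2**k*(2*k + 5)*factorial(k + 2)
(s_(k+1) − s_k) − t_k = 0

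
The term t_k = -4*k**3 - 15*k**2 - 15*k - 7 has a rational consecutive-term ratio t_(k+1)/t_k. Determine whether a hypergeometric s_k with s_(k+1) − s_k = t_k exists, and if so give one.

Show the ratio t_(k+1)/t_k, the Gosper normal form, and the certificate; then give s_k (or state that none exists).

s_k = k*(-k**3 - 3*k**2 - k - 2)

Ratio r(k) = (4*k**3 + 27*k**2 + 57*k + 41)/(4*k**3 + 15*k**2 + 15*k + 7).
A = 1, B = 1, C = k**3 + 15*k**2/4 + 15*k/4 + 7/4.
f must satisfy (1)·f(k+1) − (1)·f(k) = k**3 + 15*k**2/4 + 15*k/4 + 7/4.
deg f ≤ 4 (via 0,0,3).
Solving with deg f ≤ 4: f(k) = k*(k**3 + 3*k**2 + k + 2)/4.
So s_k = (B(k−1)f/C)·t_k = (k*(k**3 + 3*k**2 + k + 2)/(4*k**3 + 15*k**2 + 15*k + 7))·t_k = k*(-k**3 - 3*k**2 - k - 2).
Δs = -4*k**3 - 15*k**2 - 15*k - 7, as required.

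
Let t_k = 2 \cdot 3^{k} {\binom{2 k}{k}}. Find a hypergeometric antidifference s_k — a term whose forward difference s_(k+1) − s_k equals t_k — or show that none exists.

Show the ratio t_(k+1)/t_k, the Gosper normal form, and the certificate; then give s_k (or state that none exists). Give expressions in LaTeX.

none (Gosper's algorithm certifies no s_k)

Step 1: r(k) = 6*(2*k + 1)/(k + 1).
So A=12*k + 6 and B=k + 1, with C=1.
Need (12*k + 6)·f(k+1) − (k)·f(k) = 1.
Bound: deg f ≤ -1.
deg f ≤ -1 is impossible — no certificate.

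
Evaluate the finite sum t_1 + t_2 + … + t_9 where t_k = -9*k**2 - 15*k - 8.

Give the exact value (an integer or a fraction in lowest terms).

r(k) = (9*k**2 + 33*k + 32)/(9*k**2 + 15*k + 8) after simplifying.
Gosper form: A/B · C(k+1)/C(k) with A=1, B=1, C=k**2 + 5*k/3 + 8/9.
Set up (1)·f(k+1) − (1)·f(k) − (k**2 + 5*k/3 + 8/9) = 0.
From deg A=0, deg B=0, deg C=2: d=3.
A polynomial solution: f(k) = k*(3*k**2 + 3*k + 2)/9.
Then R = B(k−1)f/C = k*(3*k**2 + 3*k + 2)/(9*k**2 + 15*k + 8), so s_k = R(k)·t_k = k*(-3*k**2 - 3*k - 2).
s_(k+1) − s_k = -9*k**2 - 15*k - 8 = t_k.
Telescoping: Σ = s_(10) − s_(1) = -3320 − (-8) = -3312.

Σ = -3312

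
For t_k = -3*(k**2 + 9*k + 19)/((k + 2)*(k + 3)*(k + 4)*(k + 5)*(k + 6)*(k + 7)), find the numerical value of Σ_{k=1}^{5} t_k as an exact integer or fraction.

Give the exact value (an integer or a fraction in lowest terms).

Σ = -19/2240

Ratio r(k) = (k + 2)*(9*k + (k + 1)**2 + 28)/((k + 8)*(k**2 + 9*k + 19)).
Factor: A=k + 2; B=k + 8; C=k**2 + 9*k + 19.
Solve (k + 2)·f(k+1) − (k + 7)·f(k) = k**2 + 9*k + 19.
d = 5 from the (1,1,2) case.
Solve for f: f(k) = k*(k + 3)*(k + 5)*(k**2 + 12*k + 44)/144 (degree 5 ≤ 5).
Get s_k = R·t_k = k*(-k**2 - 12*k - 44)/(48*(k**3 + 12*k**2 + 44*k + 48)) with R(k) = B(k−1)f(k)/C(k) = k*(k + 3)*(k + 5)*(k + 7)*(k**2 + 12*k + 44)/(144*(k**2 + 9*k + 19)).
Δs = 3*(-k**2 - 9*k - 19)/(k**6 + 27*k**5 + 295*k**4 + 1665*k**3 + 5104*k**2 + 8028*k + 5040), as required.
Σ_(k=1)^(5) t_k = s_(6) − s_(1) = -19/960 − (-19/1680) = -19/2240.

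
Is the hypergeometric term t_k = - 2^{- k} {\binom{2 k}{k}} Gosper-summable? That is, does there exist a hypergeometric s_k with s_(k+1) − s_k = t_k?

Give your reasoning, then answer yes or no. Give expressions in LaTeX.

Compute t_(k+1)/t_k: get (2*k + 1)/(k + 1).
Take A(k)=2*k + 1, B(k)=k + 1, C(k)=1.
Key eq: (2*k + 1)·f(k+1) = (k)·f(k) + (1).
Bound: deg f ≤ -1.
deg f ≤ -1 is impossible — no certificate.

No — key equation has no polynomial f.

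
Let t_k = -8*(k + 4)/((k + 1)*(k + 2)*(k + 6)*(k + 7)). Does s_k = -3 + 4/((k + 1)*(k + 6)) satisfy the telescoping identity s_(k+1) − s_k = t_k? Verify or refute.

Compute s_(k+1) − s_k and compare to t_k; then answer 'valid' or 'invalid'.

s_(k+1) = -3 + 4/((k + 2)*(k + 7))
s_(k+1) − s_k = 8*(-k - 4)/(k**4 + 16*k**3 + 83*k**2 + 152*k + 84)
(s_(k+1) − s_k) − t_k = 0

Valid — Δs_k = t_k.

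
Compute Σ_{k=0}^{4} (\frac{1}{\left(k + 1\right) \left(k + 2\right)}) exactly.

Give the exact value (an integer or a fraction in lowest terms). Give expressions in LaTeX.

Ratio r(k) = (k + 1)/(k + 3).
Take A(k)=k + 1, B(k)=k + 3, C(k)=1.
Need (k + 1)·f(k+1) − (k + 2)·f(k) = 1.
d = 1 from the (1,1,0) case.
Coefficient equations give f(k) = k.
Get s_k = R·t_k = k/(k + 1) with R(k) = B(k−1)f(k)/C(k) = k*(k + 2).
Verify: 1/(k**2 + 3*k + 2) matches t_k.
Sum = s_(5) − s_(0); s_(5) = 5/6, s_(0) = 0 ⇒ 5/6.

Σ = 5/6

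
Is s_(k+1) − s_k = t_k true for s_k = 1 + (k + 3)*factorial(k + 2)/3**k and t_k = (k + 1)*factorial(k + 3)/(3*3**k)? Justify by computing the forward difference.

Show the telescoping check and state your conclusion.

Valid: the claim telescopes to t_k.

s_(k+1) = 3**(-k - 1)*(k + 4)*factorial(k + 3) + 1
s_(k+1) − s_k = (k + 1)*factorial(k + 3)/(3*3**k)
(s_(k+1) − s_k) − t_k = 0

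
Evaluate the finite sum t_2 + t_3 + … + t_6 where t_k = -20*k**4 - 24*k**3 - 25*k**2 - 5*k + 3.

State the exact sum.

Step 1: r(k) = (20*k**4 + 104*k**3 + 217*k**2 + 207*k + 71)/(20*k**4 + 24*k**3 + 25*k**2 + 5*k - 3).
Gosper form: A/B · C(k+1)/C(k) with A=1, B=1, C=k**4 + 6*k**3/5 + 5*k**2/4 + k/4 - 3/20.
Set up (1)·f(k+1) − (1)·f(k) − (k**4 + 6*k**3/5 + 5*k**2/4 + k/4 - 3/20) = 0.
Bound: deg f ≤ 5.
Solve for f: f(k) = k*(4*k**4 - 4*k**3 + 3*k**2 - 4*k - 2)/20 (degree 5 ≤ 5).
R(k) = B(k−1)·f(k)/C(k) = k*(4*k**4 - 4*k**3 + 3*k**2 - 4*k - 2)/(20*k**4 + 24*k**3 + 25*k**2 + 5*k - 3); s_k = R·t_k = k*(-4*k**4 + 4*k**3 - 3*k**2 + 4*k + 2).
Check: Δs_k = -20*k**4 - 24*k**3 - 25*k**2 - 5*k + 3. ✓
Sum = s_(7) − s_(2); s_(7) = -58443, s_(2) = -68 ⇒ -58375.

Σ = -58375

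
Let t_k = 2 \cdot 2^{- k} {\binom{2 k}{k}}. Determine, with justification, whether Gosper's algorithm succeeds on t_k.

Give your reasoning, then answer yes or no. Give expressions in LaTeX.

No. Not Gosper-summable.

r(k) = (2*k + 1)/(k + 1) after simplifying.
Factor: A=2*k + 1; B=k + 1; C=1.
Key eq: (2*k + 1)·f(k+1) = (k)·f(k) + (1).
From deg A=1, deg B=1, deg C=0: d=-1.
Bound -1 < 0, so the key equation has no polynomial solution.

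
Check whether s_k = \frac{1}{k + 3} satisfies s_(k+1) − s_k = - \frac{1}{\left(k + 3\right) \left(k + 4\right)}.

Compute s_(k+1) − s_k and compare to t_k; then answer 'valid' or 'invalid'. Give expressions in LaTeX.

s_(k+1) = 1/(k + 4)
s_(k+1) − s_k = -1/((k + 3)*(k + 4))
(s_(k+1) − s_k) − t_k = 0

Valid: the claim telescopes to t_k.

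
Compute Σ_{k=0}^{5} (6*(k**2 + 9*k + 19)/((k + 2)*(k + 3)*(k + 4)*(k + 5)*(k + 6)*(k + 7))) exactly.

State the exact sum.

Step 1: r(k) = (k + 2)*(9*k + (k + 1)**2 + 28)/((k + 8)*(k**2 + 9*k + 19)).
Factor: A=k + 2; B=k + 8; C=k**2 + 9*k + 19.
Key eq: (k + 2)·f(k+1) = (k + 7)·f(k) + (k**2 + 9*k + 19).
d = 5 from the (1,1,2) case.
A polynomial solution: f(k) = k*(k + 3)*(k + 5)*(k**2 + 12*k + 44)/144.
Get s_k = R·t_k = k*(k**2 + 12*k + 44)/(24*(k**3 + 12*k**2 + 44*k + 48)) with R(k) = B(k−1)f(k)/C(k) = k*(k + 3)*(k + 5)*(k + 7)*(k**2 + 12*k + 44)/(144*(k**2 + 9*k + 19)).
s_(k+1) − s_k = 6*(k**2 + 9*k + 19)/(k**6 + 27*k**5 + 295*k**4 + 1665*k**3 + 5104*k**2 + 8028*k + 5040) = t_k.
Σ_(k=0)^(5) t_k = s_(6) − s_(0) = 19/480 − (0) = 19/480.

Σ = 19/480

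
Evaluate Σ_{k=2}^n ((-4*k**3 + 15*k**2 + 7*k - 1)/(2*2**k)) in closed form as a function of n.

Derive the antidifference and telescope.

S(n) = 2**(-n - 2)*(-19*2**n + 8*n**3 + 18*n**2 + 10*n + 2)

Step 1: r(k) = (4*k**3 - 3*k**2 - 25*k - 17)/(2*(4*k**3 - 15*k**2 - 7*k + 1)).
Take A(k)=1/2, B(k)=1, C(k)=k**3 - 15*k**2/4 - 7*k/4 + 1/4.
Need (1/2)·f(k+1) − (1)·f(k) = k**3 - 15*k**2/4 - 7*k/4 + 1/4.
From deg A=0, deg B=0, deg C=3: d=3.
Coefficient equations give f(k) = -(4*k**3 - 3*k**2 - k + 1)/2.
Certificate R = B(k−1)f/C = -2*(4*k**3 - 3*k**2 - k + 1)/(4*k**3 - 15*k**2 - 7*k + 1) gives s_k = (4*k**3 - 3*k**2 - k + 1)/2**k.
Δs = (-4*k**3 + 15*k**2 + 7*k - 1)/(2*2**k), as required.
Σ_(k=2)^n t_k = s_(n+1) − s_(2) = (2**(-n - 1)*(4*n**3 + 9*n**2 + 5*n + 1)) − (19/4), i.e. 2**(-n - 2)*(-19*2**n + 8*n**3 + 18*n**2 + 10*n + 2).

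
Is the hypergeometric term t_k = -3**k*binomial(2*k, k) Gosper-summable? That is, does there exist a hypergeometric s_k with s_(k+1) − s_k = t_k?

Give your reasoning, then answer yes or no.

No — t_k has no hypergeometric antidifference.

Compute t_(k+1)/t_k: get 6*(2*k + 1)/(k + 1).
Gosper form: A/B · C(k+1)/C(k) with A=12*k + 6, B=k + 1, C=1.
Solve (12*k + 6)·f(k+1) − (k)·f(k) = 1.
Bound: deg f ≤ -1.
deg f ≤ -1 is impossible — no certificate.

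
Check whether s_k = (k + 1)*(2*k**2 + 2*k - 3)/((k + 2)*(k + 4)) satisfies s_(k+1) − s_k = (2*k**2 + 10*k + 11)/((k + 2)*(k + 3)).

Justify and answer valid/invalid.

Invalid: residual 3*(-10*k**2 - 48*k - 53)/(k**4 + 14*k**3 + 71*k**2 + 154*k + 120) ≠ 0.

s_(k+1) = (k + 2)*(2*k + 2*(k + 1)**2 - 1)/((k + 3)*(k + 5))
s_(k+1) − s_k = (2*k**4 + 28*k**3 + 111*k**2 + 155*k + 61)/(k**4 + 14*k**3 + 71*k**2 + 154*k + 120)
(s_(k+1) − s_k) − t_k = 3*(-10*k**2 - 48*k - 53)/(k**4 + 14*k**3 + 71*k**2 + 154*k + 120)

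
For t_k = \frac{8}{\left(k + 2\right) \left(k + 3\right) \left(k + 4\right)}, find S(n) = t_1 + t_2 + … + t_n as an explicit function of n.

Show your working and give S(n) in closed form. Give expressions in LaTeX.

S(n) = \frac{n \left(n + 7\right)}{3 \left(n^{2} + 7 n + 12\right)}

r(k) = (k + 2)/(k + 5) after simplifying.
So A=k + 2 and B=k + 5, with C=1.
Set up (k + 2)·f(k+1) − (k + 4)·f(k) − (1) = 0.
Bound: deg f ≤ 2.
Solve for f: f(k) = k*(k + 5)/12 (degree 2 ≤ 2).
Certificate R = B(k−1)f/C = k*(k + 4)*(k + 5)/12 gives s_k = 2*k*(k + 5)/(3*(k + 2)*(k + 3)).
s_(k+1) − s_k = 8/(k**3 + 9*k**2 + 26*k + 24) = t_k.
Telescope: S(n) = s_(n+1) − s_(1) = 2*(n**2 + 7*n + 6)/(3*(n**2 + 7*n + 12)) − (1/3) = n*(n + 7)/(3*(n**2 + 7*n + 12)).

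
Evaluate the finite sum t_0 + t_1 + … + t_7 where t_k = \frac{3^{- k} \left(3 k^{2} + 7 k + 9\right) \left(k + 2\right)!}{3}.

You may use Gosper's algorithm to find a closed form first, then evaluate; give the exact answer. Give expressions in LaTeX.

t_(k+1)/t_k = (k + 3)*(7*k + 3*(k + 1)**2 + 16)/(3*(3*k**2 + 7*k + 9)).
Factor: A=k/3 + 1; B=1; C=k**2 + 7*k/3 + 3.
Need (k/3 + 1)·f(k+1) − (1)·f(k) = k**2 + 7*k/3 + 3.
Bound: deg f ≤ 1.
Solve for f: f(k) = 3*k + 4 (degree 1 ≤ 1).
R(k) = B(k−1)·f(k)/C(k) = 3*(3*k + 4)/(3*k**2 + 7*k + 9); s_k = R·t_k = (3*k + 4)*factorial(k + 2)/3**k.
Verify: (3*k**2 + 7*k + 9)*factorial(k + 2)/(3*3**k) matches t_k.
Σ_(k=0)^(7) t_k = s_(8) − s_(0) = 1254400/81 − (8) = 1253752/81.

Σ = 1253752/81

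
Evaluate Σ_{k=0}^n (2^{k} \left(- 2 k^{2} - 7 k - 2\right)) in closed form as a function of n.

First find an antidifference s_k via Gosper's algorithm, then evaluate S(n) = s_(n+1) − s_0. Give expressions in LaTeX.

S(n) = 2^{n + 1} \left(- 2 n^{2} - 3 n - 1\right)

r(k) = 2*(2*k**2 + 11*k + 11)/(2*k**2 + 7*k + 2) after simplifying.
A = 2, B = 1, C = k**2 + 7*k/2 + 1.
Key eq: (2)·f(k+1) = (1)·f(k) + (k**2 + 7*k/2 + 1).
Degrees (0,0,2) ⇒ d ≤ 2.
Coefficient equations give f(k) = k*(2*k - 1)/2.
Get s_k = R·t_k = 2**k*k*(1 - 2*k) with R(k) = B(k−1)f(k)/C(k) = k*(2*k - 1)/(2*k**2 + 7*k + 2).
s_(k+1) − s_k = 2**k*(-2*k**2 - 7*k - 2) = t_k.
s_(n+1) = 2**(n + 1)*(-2*n**2 - 3*n - 1) and s_(0) = 0, so S(n) = 2**(n + 1)*(-2*n**2 - 3*n - 1).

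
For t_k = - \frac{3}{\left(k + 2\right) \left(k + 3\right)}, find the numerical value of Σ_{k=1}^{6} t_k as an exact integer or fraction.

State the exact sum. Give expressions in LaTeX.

r(k) = (k + 2)/(k + 4) after simplifying.
Normal form (A,B,C) = (k + 2, k + 4, 1).
Need (k + 2)·f(k+1) − (k + 3)·f(k) = 1.
From deg A=1, deg B=1, deg C=0: d=1.
Solving with deg f ≤ 1: f(k) = k/2.
Then R = B(k−1)f/C = k*(k + 3)/2, so s_k = R(k)·t_k = -3*k/(2*k + 4).
Δs = -3/(k**2 + 5*k + 6), as required.
Evaluate s at k=7 and k=1: -7/6 and -1/2; difference -2/3.

Σ = -2/3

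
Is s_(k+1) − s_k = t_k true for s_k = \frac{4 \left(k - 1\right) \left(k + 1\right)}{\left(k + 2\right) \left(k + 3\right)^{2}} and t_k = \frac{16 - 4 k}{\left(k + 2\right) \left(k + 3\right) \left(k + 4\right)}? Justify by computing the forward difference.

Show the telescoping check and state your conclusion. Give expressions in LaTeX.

Invalid: residual \frac{16 \left(k^{2} + k - 8\right)}{k^{5} + 16 k^{4} + 101 k^{3} + 314 k^{2} + 480 k + 288} ≠ 0.

s_(k+1) = 4*k*(k + 2)/((k + 3)*(k + 4)**2)
s_(k+1) − s_k = 4*(k*(k + 2)**2*(k + 3) - (k - 1)*(k + 1)*(k + 4)**2)/((k + 2)*(k + 3)**2*(k + 4)**2)
(s_(k+1) − s_k) − t_k = 16*(k**2 + k - 8)/(k**5 + 16*k**4 + 101*k**3 + 314*k**2 + 480*k + 288)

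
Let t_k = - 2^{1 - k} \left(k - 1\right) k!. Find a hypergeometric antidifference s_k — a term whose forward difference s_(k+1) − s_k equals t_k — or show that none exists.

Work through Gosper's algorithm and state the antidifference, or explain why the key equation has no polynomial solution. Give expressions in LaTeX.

s_k = - 2^{2 - k} k!

Step 1: r(k) = k*(k + 1)/(2*(k - 1)).
Gosper form: A/B · C(k+1)/C(k) with A=k/2 + 1/2, B=1, C=k - 1.
Need (k/2 + 1/2)·f(k+1) − (1)·f(k) = k - 1.
deg f ≤ 0 (via 1,0,1).
Match coefficients ⇒ f(k) = 2.
Get s_k = R·t_k = -2**(2 - k)*factorial(k) with R(k) = B(k−1)f(k)/C(k) = 2/(k - 1).
Verify: -2**(1 - k)*(k - 1)*factorial(k) matches t_k.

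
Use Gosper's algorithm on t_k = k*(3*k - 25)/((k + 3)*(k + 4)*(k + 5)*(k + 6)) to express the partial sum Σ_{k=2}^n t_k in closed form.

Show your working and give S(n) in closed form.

S(n) = (3*n**3 - 165*n**2 - 58*n + 220)/(70*(n**3 + 15*n**2 + 74*n + 120))

The ratio is (k + 1)*(k + 3)*(3*k - 22)/(k*(k + 7)*(3*k - 25)).
Normal form (A,B,C) = (k + 3, k + 7, k**2 - 25*k/3).
Set up (k + 3)·f(k+1) − (k + 6)·f(k) − (k**2 - 25*k/3) = 0.
deg f ≤ 3 (via 1,1,2).
Solve for f: f(k) = k*(k - 167)*(k - 1)/180 (degree 3 ≤ 3).
Get s_k = R·t_k = k*(k**2 - 168*k + 167)/(60*(k + 3)*(k + 4)*(k + 5)) with R(k) = B(k−1)f(k)/C(k) = (k - 167)*(k - 1)*(k + 6)/(60*(3*k - 25)).
Δs = k*(3*k - 25)/(k**4 + 18*k**3 + 119*k**2 + 342*k + 360), as required.
Evaluate: s_(n+1) = n*(n**2 - 165*n - 166)/(60*(n**3 + 15*n**2 + 74*n + 120)); subtract s_(2) = -11/420 ⇒ S(n) = (3*n**3 - 165*n**2 - 58*n + 220)/(70*(n**3 + 15*n**2 + 74*n + 120)).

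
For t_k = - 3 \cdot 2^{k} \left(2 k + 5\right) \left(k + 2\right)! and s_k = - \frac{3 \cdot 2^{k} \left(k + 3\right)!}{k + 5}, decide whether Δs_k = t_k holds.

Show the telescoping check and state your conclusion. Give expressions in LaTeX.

s_(k+1) = -6*2**k*factorial(k + 4)/(k + 6)
s_(k+1) − s_k = -3*2**k*(2*k**2 + 17*k + 34)*factorial(k + 3)/((k + 5)*(k + 6))
(s_(k+1) − s_k) − t_k = 6*2**k*(2*k**2 + 15*k + 24)*factorial(k + 2)/((k + 5)*(k + 6))

Invalid: residual \frac{6 \cdot 2^{k} \left(2 k^{2} + 15 k + 24\right) \left(k + 2\right)!}{\left(k + 5\right) \left(k + 6\right)} ≠ 0.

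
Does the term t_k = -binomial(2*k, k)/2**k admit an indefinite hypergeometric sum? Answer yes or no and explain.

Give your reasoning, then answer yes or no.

Compute t_(k+1)/t_k: get (2*k + 1)/(k + 1).
Normal form (A,B,C) = (2*k + 1, k + 1, 1).
Set up (2*k + 1)·f(k+1) − (k)·f(k) − (1) = 0.
Degrees (1,1,0) ⇒ d ≤ -1.
d = -1 < 0 ⇒ no nonzero polynomial f; not summable.

No; the degree bound rules out any f.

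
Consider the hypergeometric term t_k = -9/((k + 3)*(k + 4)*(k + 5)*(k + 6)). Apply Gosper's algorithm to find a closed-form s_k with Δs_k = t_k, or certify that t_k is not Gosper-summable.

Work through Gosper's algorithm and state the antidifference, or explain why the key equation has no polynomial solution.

t_(k+1)/t_k = (k + 3)/(k + 7).
Factor: A=k + 3; B=k + 7; C=1.
f must satisfy (k + 3)·f(k+1) − (k + 6)·f(k) = 1.
deg f ≤ 3 (via 1,1,0).
Solve for f: f(k) = k*(k**2 + 12*k + 47)/180 (degree 3 ≤ 3).
So s_k = (B(k−1)f/C)·t_k = (k*(k + 6)*(k**2 + 12*k + 47)/180)·t_k = k*(-k**2 - 12*k - 47)/(20*(k + 3)*(k + 4)*(k + 5)).
Check: Δs_k = -9/(k**4 + 18*k**3 + 119*k**2 + 342*k + 360). ✓

s_k = k*(-k**2 - 12*k - 47)/(20*(k + 3)*(k + 4)*(k + 5))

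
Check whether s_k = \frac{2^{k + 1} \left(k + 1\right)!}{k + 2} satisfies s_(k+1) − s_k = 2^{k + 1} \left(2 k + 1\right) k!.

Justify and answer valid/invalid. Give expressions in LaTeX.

Invalid: residual - \frac{2^{k + 1} \left(2 k^{2} + 5 k + 1\right) k!}{\left(k + 2\right) \left(k + 3\right)} ≠ 0.

s_(k+1) = 2**(k + 2)*factorial(k + 2)/(k + 3)
s_(k+1) − s_k = 2**(k + 1)*(k + 1)*(2*k + 5)*factorial(k + 1)/((k + 2)*(k + 3))
(s_(k+1) − s_k) − t_k = -2**(k + 1)*(2*k**2 + 5*k + 1)*factorial(k)/((k + 2)*(k + 3))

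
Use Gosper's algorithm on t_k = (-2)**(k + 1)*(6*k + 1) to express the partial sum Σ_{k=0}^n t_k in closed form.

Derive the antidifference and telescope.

S(n) = -8*(-2)**n*n - 4*(-2)**n + 2

t_(k+1)/t_k = 2*(-6*k - 7)/(6*k + 1).
A = -2, B = 1, C = k + 1/6.
Key eq: (-2)·f(k+1) = (1)·f(k) + (k + 1/6).
deg f ≤ 1 (via 0,0,1).
Solving with deg f ≤ 1: f(k) = -(2*k - 1)/6.
Get s_k = R·t_k = (-2)**(k + 1)*(1 - 2*k) with R(k) = B(k−1)f(k)/C(k) = -(2*k - 1)/(6*k + 1).
Δs = (-2)**(k + 1)*(6*k + 1), as required.
Σ_(k=0)^n t_k = s_(n+1) − s_(0) = ((-2)**(n + 2)*(-2*n - 1)) − (-2), i.e. -8*(-2)**n*n - 4*(-2)**n + 2.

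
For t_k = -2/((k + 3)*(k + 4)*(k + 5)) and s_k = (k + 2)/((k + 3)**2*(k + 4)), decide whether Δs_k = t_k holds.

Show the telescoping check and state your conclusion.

s_(k+1) = (k + 3)/((k + 4)**2*(k + 5))
s_(k+1) − s_k = (-(k + 2)*(k + 4)*(k + 5) + (k + 3)**3)/((k + 3)**2*(k + 4)**2*(k + 5))
(s_(k+1) − s_k) − t_k = (3*k + 11)/(k**5 + 19*k**4 + 143*k**3 + 533*k**2 + 984*k + 720)

Invalid: residual (3*k + 11)/(k**5 + 19*k**4 + 143*k**3 + 533*k**2 + 984*k + 720) ≠ 0.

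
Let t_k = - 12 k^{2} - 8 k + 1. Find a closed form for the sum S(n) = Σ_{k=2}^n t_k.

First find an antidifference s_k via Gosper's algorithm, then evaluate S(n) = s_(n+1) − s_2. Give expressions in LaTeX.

Ratio r(k) = (12*k**2 + 32*k + 19)/(12*k**2 + 8*k - 1).
Normal form (A,B,C) = (1, 1, k**2 + 2*k/3 - 1/12).
Solve (1)·f(k+1) − (1)·f(k) = k**2 + 2*k/3 - 1/12.
Degrees (0,0,2) ⇒ d ≤ 3.
Solving with deg f ≤ 3: f(k) = k*(4*k**2 - 2*k - 3)/12.
R(k) = B(k−1)·f(k)/C(k) = k*(4*k**2 - 2*k - 3)/(12*k**2 + 8*k - 1); s_k = R·t_k = k*(-4*k**2 + 2*k + 3).
Δs = -12*k**2 - 8*k + 1, as required.
Evaluate: s_(n+1) = -4*n**3 - 10*n**2 - 5*n + 1; subtract s_(2) = -18 ⇒ S(n) = -4*n**3 - 10*n**2 - 5*n + 19.

S(n) = - 4 n^{3} - 10 n^{2} - 5 n + 19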